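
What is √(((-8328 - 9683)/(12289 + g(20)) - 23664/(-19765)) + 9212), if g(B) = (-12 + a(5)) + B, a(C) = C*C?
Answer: √546383416140332588490/243544330 ≈ 95.978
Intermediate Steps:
a(C) = C²
g(B) = 13 + B (g(B) = (-12 + 5²) + B = (-12 + 25) + B = 13 + B)
√(((-8328 - 9683)/(12289 + g(20)) - 23664/(-19765)) + 9212) = √(((-8328 - 9683)/(12289 + (13 + 20)) - 23664/(-19765)) + 9212) = √((-18011/(12289 + 33) - 23664*(-1/19765)) + 9212) = √((-18011/12322 + 23664/19765) + 9212) = √(-64399607/243544330 + 9212) = √(2243465968353/243544330) = √546383416140332588490/243544330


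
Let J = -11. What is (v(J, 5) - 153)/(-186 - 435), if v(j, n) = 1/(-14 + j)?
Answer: 3826/15525 ≈ 0.24644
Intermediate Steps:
(v(J, 5) - 153)/(-186 - 435) = (1/(-14 - 11) - 153)/(-186 - 435) = (1/(-25) - 153)/(-621) = (-1/25 - 153)*(-1/621) = -3826/25*(-1/621) = 3826/15525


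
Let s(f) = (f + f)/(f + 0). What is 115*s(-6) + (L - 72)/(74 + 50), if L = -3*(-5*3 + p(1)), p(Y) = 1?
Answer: 14245/62 ≈ 229.76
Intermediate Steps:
s(f) = 2 (s(f) = (2*f)/f = 2)
L = 42 (L = -3*(-5*3 + 1) = -3*(-15 + 1) = -3*(-14) = 42)
115*s(-6) + (L - 72)/(74 + 50) = 115*2 + (42 - 72)/(74 + 50) = 230 - 30/124 = 230 - 30*1/124 = 230 - 15/62 = 14245/62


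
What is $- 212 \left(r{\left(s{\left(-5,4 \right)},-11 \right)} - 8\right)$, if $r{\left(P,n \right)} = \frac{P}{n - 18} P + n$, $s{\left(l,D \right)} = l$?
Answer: $\frac{122112}{29} \approx 4210.8$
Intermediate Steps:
$r{\left(P,n \right)} = n + \frac{P^{2}}{-18 + n}$ ($r{\left(P,n \right)} = \frac{P}{-18 + n} P + n = \frac{P^{2}}{-18 + n} + n = n + \frac{P^{2}}{-18 + n}$)
$- 212 \left(r{\left(s{\left(-5,4 \right)},-11 \right)} - 8\right) = - 212 \left(\frac{\left(-5\right)^{2} + \left(-11\right)^{2} - -198}{-18 - 11} - 8\right) = - 212 \left(\frac{25 + 121 + 198}{-29} - 8\right) = - 212 \left(\left(- \frac{1}{29}\right) 344 - 8\right) = - 212 \left(- \frac{344}{29} - 8\right) = \left(-212\right) \left(- \frac{576}{29}\right) = \frac{122112}{29}$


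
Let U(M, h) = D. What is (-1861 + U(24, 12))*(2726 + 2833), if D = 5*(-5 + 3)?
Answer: -10400889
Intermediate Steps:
D = -10 (D = 5*(-2) = -10)
U(M, h) = -10
(-1861 + U(24, 12))*(2726 + 2833) = (-1861 - 10)*(2726 + 2833) = -1871*5559 = -10400889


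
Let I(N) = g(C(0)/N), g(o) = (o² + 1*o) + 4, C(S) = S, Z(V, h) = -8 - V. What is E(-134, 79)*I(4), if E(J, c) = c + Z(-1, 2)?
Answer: 288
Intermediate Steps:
E(J, c) = -7 + c (E(J, c) = c + (-8 - 1*(-1)) = c + (-8 + 1) = c - 7 = -7 + c)
g(o) = 4 + o + o² (g(o) = (o² + o) + 4 = (o + o²) + 4 = 4 + o + o²)
I(N) = 4 (I(N) = 4 + 0/N + (0/N)² = 4 + 0 + 0² = 4 + 0 + 0 = 4)
E(-134, 79)*I(4) = (-7 + 79)*4 = 72*4 = 288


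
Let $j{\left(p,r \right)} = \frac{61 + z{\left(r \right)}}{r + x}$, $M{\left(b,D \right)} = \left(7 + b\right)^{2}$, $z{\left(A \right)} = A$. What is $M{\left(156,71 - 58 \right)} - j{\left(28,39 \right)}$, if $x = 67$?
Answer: $\frac{1408107}{53} \approx 26568.0$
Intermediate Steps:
$j{\left(p,r \right)} = \frac{61 + r}{67 + r}$ ($j{\left(p,r \right)} = \frac{61 + r}{r + 67} = \frac{61 + r}{67 + r}$)
$M{\left(156,71 - 58 \right)} - j{\left(28,39 \right)} = \left(7 + 156\right)^{2} - \frac{61 + 39}{67 + 39} = 163^{2} - \frac{1}{106} \cdot 100 = 26569 - \frac{1}{106} \cdot 100 = 26569 - \frac{50}{53} = \frac{1408107}{53}$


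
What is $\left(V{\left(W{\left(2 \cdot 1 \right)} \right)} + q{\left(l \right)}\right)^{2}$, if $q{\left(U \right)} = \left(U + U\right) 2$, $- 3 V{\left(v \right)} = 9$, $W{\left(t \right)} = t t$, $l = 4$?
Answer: $169$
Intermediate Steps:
$W{\left(t \right)} = t^{2}$
$V{\left(v \right)} = -3$ ($V{\left(v \right)} = \left(- \frac{1}{3}\right) 9 = -3$)
$q{\left(U \right)} = 4 U$ ($q{\left(U \right)} = 2 U 2 = 4 U$)
$\left(V{\left(W{\left(2 \cdot 1 \right)} \right)} + q{\left(l \right)}\right)^{2} = \left(-3 + 4 \cdot 4\right)^{2} = \left(-3 + 16\right)^{2} = 13^{2} = 169$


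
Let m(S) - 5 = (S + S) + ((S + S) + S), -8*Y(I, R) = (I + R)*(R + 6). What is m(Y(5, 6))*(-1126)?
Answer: 87265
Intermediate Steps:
Y(I, R) = -(6 + R)*(I + R)/8 (Y(I, R) = -(I + R)*(R + 6)/8 = -(I + R)*(6 + R)/8 = -(6 + R)*(I + R)/8)
m(S) = 5 + 5*S (m(S) = 5 + ((S + S) + ((S + S) + S)) = 5 + (2*S + (2*S + S)) = 5 + (2*S + 3*S) = 5 + 5*S)
m(Y(5, 6))*(-1126) = (5 + 5*(-¾*5 - ¾*6 - ⅛*6² - ⅛*5*6))*(-1126) = (5 + 5*(-15/4 - 9/2 - ⅛*36 - 15/4))*(-1126) = (5 + 5*(-15/4 - 9/2 - 9/2 - 15/4))*(-1126) = (5 + 5*(-33/2))*(-1126) = (5 - 165/2)*(-1126) = -155/2*(-1126) = 87265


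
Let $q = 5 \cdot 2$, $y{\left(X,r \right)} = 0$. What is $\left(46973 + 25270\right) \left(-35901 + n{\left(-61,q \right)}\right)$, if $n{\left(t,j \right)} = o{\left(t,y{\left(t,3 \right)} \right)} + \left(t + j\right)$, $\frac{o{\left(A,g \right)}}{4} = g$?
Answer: $-2597280336$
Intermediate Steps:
$o{\left(A,g \right)} = 4 g$
$q = 10$
$n{\left(t,j \right)} = j + t$ ($n{\left(t,j \right)} = 4 \cdot 0 + \left(t + j\right) = 0 + \left(j + t\right) = j + t$)
$\left(46973 + 25270\right) \left(-35901 + n{\left(-61,q \right)}\right) = \left(46973 + 25270\right) \left(-35901 + \left(10 - 61\right)\right) = 72243 \left(-35901 - 51\right) = 72243 \left(-35952\right) = -2597280336$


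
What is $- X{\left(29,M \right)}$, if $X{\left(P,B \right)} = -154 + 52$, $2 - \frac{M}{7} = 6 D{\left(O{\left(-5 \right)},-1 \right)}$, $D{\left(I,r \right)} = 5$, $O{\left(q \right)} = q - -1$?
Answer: $102$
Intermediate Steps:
$O{\left(q \right)} = 1 + q$ ($O{\left(q \right)} = q + 1 = 1 + q$)
$M = -196$ ($M = 14 - 7 \cdot 6 \cdot 5 = 14 - 210 = -196$)
$X{\left(P,B \right)} = -102$
$- X{\left(29,M \right)} = \left(-1\right) \left(-102\right) = 102$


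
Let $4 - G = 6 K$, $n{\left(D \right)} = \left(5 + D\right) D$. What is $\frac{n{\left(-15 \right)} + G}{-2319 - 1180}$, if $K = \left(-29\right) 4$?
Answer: $- \frac{850}{3499} \approx -0.24293$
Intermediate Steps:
$K = -116$
$n{\left(D \right)} = D \left(5 + D\right)$
$G = 700$ ($G = 4 - 6 \left(-116\right) = 4 - -696 = 4 + 696 = 700$)
$\frac{n{\left(-15 \right)} + G}{-2319 - 1180} = \frac{- 15 \left(5 - 15\right) + 700}{-2319 - 1180} = \frac{\left(-15\right) \left(-10\right) + 700}{-3499} = \left(150 + 700\right) \left(- \frac{1}{3499}\right) = 850 \left(- \frac{1}{3499}\right) = - \frac{850}{3499}$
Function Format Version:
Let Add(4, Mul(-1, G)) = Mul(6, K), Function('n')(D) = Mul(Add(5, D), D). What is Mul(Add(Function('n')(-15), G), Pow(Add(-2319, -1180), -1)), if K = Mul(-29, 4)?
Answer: Rational(-850, 3499) ≈ -0.24293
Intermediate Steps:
K = -116
Function('n')(D) = Mul(D, Add(5, D))
G = 700 (G = Add(4, Mul(-1, Mul(6, -116))) = Add(4, Mul(-1, -696)) = Add(4, 696) = 700)
Mul(Add(Function('n')(-15), G), Pow(Add(-2319, -1180), -1)) = Mul(Add(Mul(-15, Add(5, -15)), 700), Pow(Add(-2319, -1180), -1)) = Mul(Add(Mul(-15, -10), 700), Pow(-3499, -1)) = Mul(Add(150, 700), Rational(-1, 3499)) = Mul(850, Rational(-1, 3499)) = Rational(-850, 3499)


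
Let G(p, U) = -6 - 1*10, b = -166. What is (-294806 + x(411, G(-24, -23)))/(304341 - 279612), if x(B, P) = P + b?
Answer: -294988/24729 ≈ -11.929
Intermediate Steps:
G(p, U) = -16 (G(p, U) = -6 - 10 = -16)
x(B, P) = -166 + P (x(B, P) = P - 166 = -166 + P)
(-294806 + x(411, G(-24, -23)))/(304341 - 279612) = (-294806 + (-166 - 16))/(304341 - 279612) = (-294806 - 182)/24729 = -294988*1/24729 = -294988/24729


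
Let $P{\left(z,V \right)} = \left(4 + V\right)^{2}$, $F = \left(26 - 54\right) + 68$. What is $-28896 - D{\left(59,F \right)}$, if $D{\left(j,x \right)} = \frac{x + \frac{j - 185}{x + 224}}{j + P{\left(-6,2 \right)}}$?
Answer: $- \frac{120787019}{4180} \approx -28896.0$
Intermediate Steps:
$F = 40$ ($F = -28 + 68 = 40$)
$D{\left(j,x \right)} = \frac{x + \frac{-185 + j}{224 + x}}{36 + j}$ ($D{\left(j,x \right)} = \frac{x + \frac{j - 185}{x + 224}}{j + \left(4 + 2\right)^{2}} = \frac{x + \frac{-185 + j}{224 + x}}{j + 6^{2}} = \frac{x + \frac{-185 + j}{224 + x}}{j + 36} = \frac{x + \frac{-185 + j}{224 + x}}{36 + j}$)
$-28896 - D{\left(59,F \right)} = -28896 - \frac{-185 + 59 + 40^{2} + 224 \cdot 40}{8064 + 36 \cdot 40 + 224 \cdot 59 + 59 \cdot 40} = -28896 - \frac{-185 + 59 + 1600 + 8960}{8064 + 1440 + 13216 + 2360} = -28896 - \frac{1}{25080} \cdot 10434 = -28896 - \frac{1739}{4180} = - \frac{120787019}{4180}$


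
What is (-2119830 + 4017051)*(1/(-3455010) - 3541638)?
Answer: -7738381667078289067/1151670 ≈ -6.7193e+12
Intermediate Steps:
(-2119830 + 4017051)*(1/(-3455010) - 3541638) = 1897221*(-1/3455010 - 3541638) = 1897221*(-12236394706381/3455010) = -7738381667078289067/1151670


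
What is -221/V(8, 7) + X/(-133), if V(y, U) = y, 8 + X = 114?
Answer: -30241/1064 ≈ -28.422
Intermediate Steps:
X = 106 (X = -8 + 114 = 106)
-221/V(8, 7) + X/(-133) = -221/8 + 106/(-133) = -221*⅛ + 106*(-1/133) = -221/8 - 106/133 = -30241/1064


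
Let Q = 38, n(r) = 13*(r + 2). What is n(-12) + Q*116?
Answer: 4278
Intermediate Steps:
n(r) = 26 + 13*r (n(r) = 13*(2 + r) = 26 + 13*r)
n(-12) + Q*116 = (26 + 13*(-12)) + 38*116 = (26 - 156) + 4408 = -130 + 4408 = 4278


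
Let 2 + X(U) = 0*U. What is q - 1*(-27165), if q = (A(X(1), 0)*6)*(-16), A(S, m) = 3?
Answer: 26877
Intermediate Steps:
X(U) = -2 (X(U) = -2 + 0*U = -2 + 0 = -2)
q = -288 (q = (3*6)*(-16) = 18*(-16) = -288)
q - 1*(-27165) = -288 - 1*(-27165) = -288 + 27165 = 26877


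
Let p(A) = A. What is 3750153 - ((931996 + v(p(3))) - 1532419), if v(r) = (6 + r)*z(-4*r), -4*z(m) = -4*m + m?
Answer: 4350657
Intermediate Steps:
z(m) = 3*m/4 (z(m) = -(-4*m + m)/4 = -(-3)*m/4 = 3*m/4)
v(r) = -3*r*(6 + r) (v(r) = (6 + r)*(3*(-4*r)/4) = (6 + r)*(-3*r) = -3*r*(6 + r))
3750153 - ((931996 + v(p(3))) - 1532419) = 3750153 - ((931996 - 3*3*(6 + 3)) - 1532419) = 3750153 - ((931996 - 3*3*9) - 1532419) = 3750153 - ((931996 - 81) - 1532419) = 3750153 - (931915 - 1532419) = 3750153 - 1*(-600504) = 3750153 + 600504 = 4350657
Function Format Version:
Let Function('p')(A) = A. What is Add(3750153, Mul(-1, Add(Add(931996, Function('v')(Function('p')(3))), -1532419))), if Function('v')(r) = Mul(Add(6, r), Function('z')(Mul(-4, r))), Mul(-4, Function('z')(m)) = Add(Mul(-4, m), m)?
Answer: 4350657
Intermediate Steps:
Function('z')(m) = Mul(Rational(3, 4), m) (Function('z')(m) = Mul(Rational(-1, 4), Add(Mul(-4, m), m)) = Mul(Rational(-1, 4), Mul(-3, m)) = Mul(Rational(3, 4), m))
Function('v')(r) = Mul(-3, r, Add(6, r)) (Function('v')(r) = Mul(Add(6, r), Mul(Rational(3, 4), Mul(-4, r))) = Mul(Add(6, r), Mul(-3, r)) = Mul(-3, r, Add(6, r)))
Add(3750153, Mul(-1, Add(Add(931996, Function('v')(Function('p')(3))), -1532419))) = Add(3750153, Mul(-1, Add(Add(931996, Mul(-3, 3, Add(6, 3))), -1532419))) = Add(3750153, Mul(-1, Add(Add(931996, Mul(-3, 3, 9)), -1532419))) = Add(3750153, Mul(-1, Add(Add(931996, -81), -1532419))) = Add(3750153, Mul(-1, Add(931915, -1532419))) = Add(3750153, Mul(-1, -600504)) = Add(3750153, 600504) = 4350657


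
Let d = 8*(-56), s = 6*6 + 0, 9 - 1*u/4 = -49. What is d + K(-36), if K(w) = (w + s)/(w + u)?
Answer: -448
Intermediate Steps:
u = 232 (u = 36 - 4*(-49) = 36 + 196 = 232)
s = 36 (s = 36 + 0 = 36)
d = -448
K(w) = (36 + w)/(232 + w) (K(w) = (w + 36)/(w + 232) = (36 + w)/(232 + w))
d + K(-36) = -448 + (36 - 36)/(232 - 36) = -448 + 0/196 = -448 + (1/196)*0 = -448 + 0 = -448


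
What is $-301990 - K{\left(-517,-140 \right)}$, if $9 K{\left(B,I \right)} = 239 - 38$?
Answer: $- \frac{906037}{3} \approx -3.0201 \cdot 10^{5}$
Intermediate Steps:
$K{\left(B,I \right)} = \frac{67}{3}$ ($K{\left(B,I \right)} = \frac{239 - 38}{9} = \frac{1}{9} \cdot 201 = \frac{67}{3}$)
$-301990 - K{\left(-517,-140 \right)} = -301990 - \frac{67}{3} = - \frac{906037}{3}$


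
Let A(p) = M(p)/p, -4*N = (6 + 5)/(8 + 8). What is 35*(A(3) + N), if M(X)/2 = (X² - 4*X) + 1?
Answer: -10115/192 ≈ -52.682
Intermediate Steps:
M(X) = 2 - 8*X + 2*X² (M(X) = 2*((X² - 4*X) + 1) = 2*(1 + X² - 4*X) = 2 - 8*X + 2*X²)
N = -11/64 (N = -(6 + 5)/(4*(8 + 8)) = -11/(4*16) = -¼*11/16 = -11/64 ≈ -0.17188)
A(p) = (2 - 8*p + 2*p²)/p
35*(A(3) + N) = 35*((-8 + 2*3 + 2/3) - 11/64) = 35*((-8 + 6 + 2*(⅓)) - 11/64) = 35*((-8 + 6 + ⅔) - 11/64) = 35*(-4/3 - 11/64) = 35*(-289/192) = -10115/192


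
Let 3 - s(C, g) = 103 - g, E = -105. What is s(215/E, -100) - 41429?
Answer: -41629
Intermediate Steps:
s(C, g) = -100 + g (s(C, g) = 3 - (103 - g) = 3 + (-103 + g) = -100 + g)
s(215/E, -100) - 41429 = (-100 - 100) - 41429 = -200 - 41429 = -41629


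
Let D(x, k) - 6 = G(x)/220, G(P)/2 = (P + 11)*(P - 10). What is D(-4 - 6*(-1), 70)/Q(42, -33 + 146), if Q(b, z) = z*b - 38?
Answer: 139/129470 ≈ 0.0010736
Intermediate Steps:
Q(b, z) = -38 + b*z (Q(b, z) = b*z - 38 = -38 + b*z)
G(P) = 2*(-10 + P)*(11 + P) (G(P) = 2*((P + 11)*(P - 10)) = 2*((11 + P)*(-10 + P)) = 2*((-10 + P)*(11 + P)) = 2*(-10 + P)*(11 + P))
D(x, k) = 5 + x/110 + x²/110 (D(x, k) = 6 + (-220 + 2*x + 2*x²)/220 = 6 + (-220 + 2*x + 2*x²)*(1/220) = 6 + (-1 + x/110 + x²/110) = 5 + x/110 + x²/110)
D(-4 - 6*(-1), 70)/Q(42, -33 + 146) = (5 + (-4 - 6*(-1))/110 + (-4 - 6*(-1))²/110)/(-38 + 42*(-33 + 146)) = (5 + (-4 + 6)/110 + (-4 + 6)²/110)/(-38 + 42*113) = (5 + (1/110)*2 + (1/110)*2²)/(-38 + 4746) = (5 + 1/55 + (1/110)*4)/4708 = (5 + 1/55 + 2/55)*(1/4708) = (278/55)*(1/4708) = 139/129470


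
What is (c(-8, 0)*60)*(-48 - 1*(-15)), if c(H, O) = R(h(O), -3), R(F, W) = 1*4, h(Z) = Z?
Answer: -7920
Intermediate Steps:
R(F, W) = 4
c(H, O) = 4
(c(-8, 0)*60)*(-48 - 1*(-15)) = (4*60)*(-48 - 1*(-15)) = 240*(-48 + 15) = 240*(-33) = -7920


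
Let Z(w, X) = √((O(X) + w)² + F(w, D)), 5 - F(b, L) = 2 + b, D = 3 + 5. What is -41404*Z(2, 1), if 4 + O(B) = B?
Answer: -41404*√2 ≈ -58554.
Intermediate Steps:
D = 8
F(b, L) = 3 - b (F(b, L) = 5 - (2 + b) = 5 + (-2 - b) = 3 - b)
O(B) = -4 + B
Z(w, X) = √(3 + (-4 + X + w)² - w) (Z(w, X) = √(((-4 + X) + w)² + (3 - w)) = √((-4 + X + w)² + (3 - w)) = √(3 + (-4 + X + w)² - w))
-41404*Z(2, 1) = -41404*√(3 + (-4 + 1 + 2)² - 1*2) = -41404*√(3 + (-1)² - 2) = -41404*√(3 + 1 - 2) = -41404*√2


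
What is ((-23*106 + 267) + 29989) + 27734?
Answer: 55552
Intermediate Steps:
((-23*106 + 267) + 29989) + 27734 = ((-2438 + 267) + 29989) + 27734 = (-2171 + 29989) + 27734 = 27818 + 27734 = 55552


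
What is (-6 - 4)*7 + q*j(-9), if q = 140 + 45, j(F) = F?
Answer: -1735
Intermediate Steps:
q = 185
(-6 - 4)*7 + q*j(-9) = (-6 - 4)*7 + 185*(-9) = -10*7 - 1665 = -70 - 1665 = -1735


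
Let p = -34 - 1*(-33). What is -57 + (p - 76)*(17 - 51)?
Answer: 2561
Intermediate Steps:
p = -1 (p = -34 + 33 = -1)
-57 + (p - 76)*(17 - 51) = -57 + (-1 - 76)*(17 - 51) = -57 - 77*(-34) = -57 + 2618 = 2561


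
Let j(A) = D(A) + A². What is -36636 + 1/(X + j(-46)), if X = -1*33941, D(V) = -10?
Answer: -1166307061/31835 ≈ -36636.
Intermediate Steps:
j(A) = -10 + A²
X = -33941
-36636 + 1/(X + j(-46)) = -36636 + 1/(-33941 + (-10 + (-46)²)) = -36636 + 1/(-33941 + (-10 + 2116)) = -36636 + 1/(-33941 + 2106) = -36636 + 1/(-31835) = -36636 - 1/31835 = -1166307061/31835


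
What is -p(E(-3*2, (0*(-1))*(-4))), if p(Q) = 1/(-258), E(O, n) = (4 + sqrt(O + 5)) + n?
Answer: 1/258 ≈ 0.0038760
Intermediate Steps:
E(O, n) = 4 + n + sqrt(5 + O) (E(O, n) = (4 + sqrt(5 + O)) + n = 4 + n + sqrt(5 + O))
p(Q) = -1/258
-p(E(-3*2, (0*(-1))*(-4))) = -1*(-1/258) = 1/258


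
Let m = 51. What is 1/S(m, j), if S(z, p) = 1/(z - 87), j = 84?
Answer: -36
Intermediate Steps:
S(z, p) = 1/(-87 + z)
1/S(m, j) = 1/(1/(-87 + 51)) = 1/(1/(-36)) = 1/(-1/36) = -36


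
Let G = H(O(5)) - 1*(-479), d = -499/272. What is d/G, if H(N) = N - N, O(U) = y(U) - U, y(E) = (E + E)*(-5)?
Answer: -499/130288 ≈ -0.0038300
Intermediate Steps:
y(E) = -10*E (y(E) = (2*E)*(-5) = -10*E)
O(U) = -11*U (O(U) = -10*U - U = -11*U)
d = -499/272 (d = -499*1/272 = -499/272 ≈ -1.8346)
H(N) = 0
G = 479 (G = 0 - 1*(-479) = 0 + 479 = 479)
d/G = -499/272/479 = -499/272*1/479 = -499/130288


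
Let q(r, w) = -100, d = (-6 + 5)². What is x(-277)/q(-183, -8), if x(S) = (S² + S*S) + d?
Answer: -153459/100 ≈ -1534.6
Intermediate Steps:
d = 1 (d = (-1)² = 1)
x(S) = 1 + 2*S² (x(S) = (S² + S*S) + 1 = (S² + S²) + 1 = 2*S² + 1 = 1 + 2*S²)
x(-277)/q(-183, -8) = (1 + 2*(-277)²)/(-100) = (1 + 2*76729)*(-1/100) = (1 + 153458)*(-1/100) = 153459*(-1/100) = -153459/100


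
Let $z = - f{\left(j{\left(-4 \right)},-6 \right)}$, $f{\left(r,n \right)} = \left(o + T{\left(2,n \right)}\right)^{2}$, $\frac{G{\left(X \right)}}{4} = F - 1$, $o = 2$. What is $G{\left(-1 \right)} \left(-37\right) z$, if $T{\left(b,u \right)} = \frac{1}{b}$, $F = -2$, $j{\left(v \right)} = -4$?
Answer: $-2775$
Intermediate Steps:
$G{\left(X \right)} = -12$ ($G{\left(X \right)} = 4 \left(-2 - 1\right) = 4 \left(-3\right) = -12$)
$f{\left(r,n \right)} = \frac{25}{4}$ ($f{\left(r,n \right)} = \left(2 + \frac{1}{2}\right)^{2} = \left(\frac{5}{2}\right)^{2} = \frac{25}{4}$)
$z = - \frac{25}{4}$ ($z = \left(-1\right) \frac{25}{4} = - \frac{25}{4} \approx -6.25$)
$G{\left(-1 \right)} \left(-37\right) z = \left(-12\right) \left(-37\right) \left(- \frac{25}{4}\right) = 444 \left(- \frac{25}{4}\right) = -2775$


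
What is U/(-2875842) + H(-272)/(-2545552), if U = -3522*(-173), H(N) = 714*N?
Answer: -10338631081/76256305779 ≈ -0.13558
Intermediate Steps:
U = 609306
U/(-2875842) + H(-272)/(-2545552) = 609306/(-2875842) + (714*(-272))/(-2545552) = 609306*(-1/2875842) - 194208*(-1/2545552) = -101551/479307 + 12138/159097 = -10338631081/76256305779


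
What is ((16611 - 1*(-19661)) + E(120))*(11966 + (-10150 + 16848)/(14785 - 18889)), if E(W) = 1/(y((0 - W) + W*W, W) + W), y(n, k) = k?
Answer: 213722335313123/492480 ≈ 4.3397e+8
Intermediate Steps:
E(W) = 1/(2*W) (E(W) = 1/(W + W) = 1/(2*W))
((16611 - 1*(-19661)) + E(120))*(11966 + (-10150 + 16848)/(14785 - 18889)) = ((16611 - 1*(-19661)) + (½)/120)*(11966 + (-10150 + 16848)/(14785 - 18889)) = ((16611 + 19661) + (½)*(1/120))*(11966 + 6698/(-4104)) = (36272 + 1/240)*(11966 + 6698*(-1/4104)) = 8705281*(11966 - 3349/2052)/240 = (8705281/240)*(24550883/2052) = 213722335313123/492480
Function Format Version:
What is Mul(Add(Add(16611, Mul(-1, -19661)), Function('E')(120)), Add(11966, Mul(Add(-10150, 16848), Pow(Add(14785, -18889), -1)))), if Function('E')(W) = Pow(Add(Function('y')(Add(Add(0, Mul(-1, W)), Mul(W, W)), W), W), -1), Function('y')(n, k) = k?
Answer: Rational(213722335313123, 492480) ≈ 4.3397e+8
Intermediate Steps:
Function('E')(W) = Mul(Rational(1, 2), Pow(W, -1)) (Function('E')(W) = Pow(Add(W, W), -1) = Pow(Mul(2, W), -1) = Mul(Rational(1, 2), Pow(W, -1)))
Mul(Add(Add(16611, Mul(-1, -19661)), Function('E')(120)), Add(11966, Mul(Add(-10150, 16848), Pow(Add(14785, -18889), -1)))) = Mul(Add(Add(16611, Mul(-1, -19661)), Mul(Rational(1, 2), Pow(120, -1))), Add(11966, Mul(Add(-10150, 16848), Pow(Add(14785, -18889), -1)))) = Mul(Add(Add(16611, 19661), Mul(Rational(1, 2), Rational(1, 120))), Add(11966, Mul(6698, Pow(-4104, -1)))) = Mul(Add(36272, Rational(1, 240)), Add(11966, Mul(6698, Rational(-1, 4104)))) = Mul(Rational(8705281, 240), Add(11966, Rational(-3349, 2052))) = Mul(Rational(8705281, 240), Rational(24550883, 2052)) = Rational(213722335313123, 492480)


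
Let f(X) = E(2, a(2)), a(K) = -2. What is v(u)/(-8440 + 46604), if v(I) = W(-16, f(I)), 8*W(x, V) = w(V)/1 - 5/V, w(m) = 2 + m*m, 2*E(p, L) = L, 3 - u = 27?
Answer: 1/38164 ≈ 2.6203e-5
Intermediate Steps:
u = -24 (u = 3 - 1*27 = 3 - 27 = -24)
E(p, L) = L/2
f(X) = -1 (f(X) = (1/2)*(-2) = -1)
w(m) = 2 + m**2
W(x, V) = 1/4 - 5/(8*V) + V**2/8 (W(x, V) = ((2 + V**2)/1 - 5/V)/8 = ((2 + V**2)*1 - 5/V)/8 = ((2 + V**2) - 5/V)/8 = (2 + V**2 - 5/V)/8 = 1/4 - 5/(8*V) + V**2/8)
v(I) = 1 (v(I) = (1/8)*(-5 - (2 + (-1)**2))/(-1) = (1/8)*(-1)*(-5 - (2 + 1)) = (1/8)*(-1)*(-5 - 1*3) = (1/8)*(-1)*(-5 - 3) = (1/8)*(-1)*(-8) = 1)
v(u)/(-8440 + 46604) = 1/(-8440 + 46604) = 1/38164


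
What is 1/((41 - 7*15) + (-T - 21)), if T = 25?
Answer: -1/110 ≈ -0.0090909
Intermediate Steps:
1/((41 - 7*15) + (-T - 21)) = 1/((41 - 7*15) + (-1*25 - 21)) = 1/((41 - 105) + (-25 - 21)) = 1/(-64 - 46) = 1/(-110) = -1/110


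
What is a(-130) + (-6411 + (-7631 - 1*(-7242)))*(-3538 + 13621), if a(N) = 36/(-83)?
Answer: -5690845236/83 ≈ -6.8564e+7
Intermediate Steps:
a(N) = -36/83 (a(N) = 36*(-1/83) = -36/83)
a(-130) + (-6411 + (-7631 - 1*(-7242)))*(-3538 + 13621) = -36/83 + (-6411 + (-7631 - 1*(-7242)))*(-3538 + 13621) = -36/83 + (-6411 + (-7631 + 7242))*10083 = -36/83 + (-6411 - 389)*10083 = -36/83 - 6800*10083 = -36/83 - 68564400 = -5690845236/83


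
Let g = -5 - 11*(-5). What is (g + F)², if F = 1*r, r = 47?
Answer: 9409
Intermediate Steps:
g = 50 (g = -5 + 55 = 50)
F = 47 (F = 1*47 = 47)
(g + F)² = (50 + 47)² = 97² = 9409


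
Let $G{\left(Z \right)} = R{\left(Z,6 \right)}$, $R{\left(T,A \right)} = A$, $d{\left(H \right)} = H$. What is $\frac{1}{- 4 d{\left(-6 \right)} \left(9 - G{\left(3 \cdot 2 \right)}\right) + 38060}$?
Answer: $\frac{1}{38132} \approx 2.6225 \cdot 10^{-5}$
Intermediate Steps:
$G{\left(Z \right)} = 6$
$\frac{1}{- 4 d{\left(-6 \right)} \left(9 - G{\left(3 \cdot 2 \right)}\right) + 38060} = \frac{1}{\left(-4\right) \left(-6\right) \left(9 - 6\right) + 38060} = \frac{1}{24 \left(9 - 6\right) + 38060} = \frac{1}{24 \cdot 3 + 38060} = \frac{1}{72 + 38060} = \frac{1}{38132}$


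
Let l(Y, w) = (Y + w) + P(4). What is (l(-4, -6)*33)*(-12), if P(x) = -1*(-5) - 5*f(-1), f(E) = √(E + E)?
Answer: 1980 + 1980*I*√2 ≈ 1980.0 + 2800.1*I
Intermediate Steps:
f(E) = √2*√E (f(E) = √(2*E) = √2*√E)
P(x) = 5 - 5*I*√2 (P(x) = -1*(-5) - 5*√2*√(-1) = 5 - 5*√2*I = 5 - 5*I*√2)
l(Y, w) = 5 + Y + w - 5*I*√2 (l(Y, w) = (Y + w) + (5 - 5*I*√2) = 5 + Y + w - 5*I*√2)
(l(-4, -6)*33)*(-12) = ((5 - 4 - 6 - 5*I*√2)*33)*(-12) = ((-5 - 5*I*√2)*33)*(-12) = (-165 - 165*I*√2)*(-12) = 1980 + 1980*I*√2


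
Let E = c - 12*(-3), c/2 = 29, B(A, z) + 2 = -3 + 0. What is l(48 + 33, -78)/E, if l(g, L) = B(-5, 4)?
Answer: -5/94 ≈ -0.053191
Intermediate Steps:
B(A, z) = -5 (B(A, z) = -2 + (-3 + 0) = -2 - 3 = -5)
l(g, L) = -5
c = 58 (c = 2*29 = 58)
E = 94 (E = 58 - 12*(-3) = 58 + 36 = 94)
l(48 + 33, -78)/E = -5/94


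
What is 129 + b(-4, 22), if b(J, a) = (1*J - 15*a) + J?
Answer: -209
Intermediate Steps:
b(J, a) = -15*a + 2*J (b(J, a) = (J - 15*a) + J = -15*a + 2*J)
129 + b(-4, 22) = 129 + (-15*22 + 2*(-4)) = 129 + (-330 - 8) = 129 - 338 = -209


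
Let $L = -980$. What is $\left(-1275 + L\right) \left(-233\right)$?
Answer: $525415$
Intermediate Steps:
$\left(-1275 + L\right) \left(-233\right) = \left(-1275 - 980\right) \left(-233\right) = \left(-2255\right) \left(-233\right) = 525415$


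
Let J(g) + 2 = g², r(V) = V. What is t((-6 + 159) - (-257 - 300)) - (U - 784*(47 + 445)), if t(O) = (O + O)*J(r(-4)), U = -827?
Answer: 406435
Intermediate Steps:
J(g) = -2 + g²
t(O) = 28*O (t(O) = (O + O)*(-2 + (-4)²) = (2*O)*(-2 + 16) = (2*O)*14 = 28*O)
t((-6 + 159) - (-257 - 300)) - (U - 784*(47 + 445)) = 28*((-6 + 159) - (-257 - 300)) - (-827 - 784*(47 + 445)) = 28*(153 - 1*(-557)) - (-827 - 784*492) = 28*(153 + 557) - (-827 - 385728) = 28*710 - 1*(-386555) = 19880 + 386555 = 406435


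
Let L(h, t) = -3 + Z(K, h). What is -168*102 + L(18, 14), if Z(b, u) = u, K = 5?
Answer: -17121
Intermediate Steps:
L(h, t) = -3 + h
-168*102 + L(18, 14) = -168*102 + (-3 + 18) = -17136 + 15 = -17121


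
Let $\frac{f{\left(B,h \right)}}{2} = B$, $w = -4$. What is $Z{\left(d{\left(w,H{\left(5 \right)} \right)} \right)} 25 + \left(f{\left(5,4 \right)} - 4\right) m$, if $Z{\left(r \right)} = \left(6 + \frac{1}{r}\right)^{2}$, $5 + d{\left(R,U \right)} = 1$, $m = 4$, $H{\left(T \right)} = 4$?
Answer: $\frac{13609}{16} \approx 850.56$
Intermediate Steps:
$f{\left(B,h \right)} = 2 B$
$d{\left(R,U \right)} = -4$ ($d{\left(R,U \right)} = -5 + 1 = -4$)
$Z{\left(d{\left(w,H{\left(5 \right)} \right)} \right)} 25 + \left(f{\left(5,4 \right)} - 4\right) m = \frac{\left(1 + 6 \left(-4\right)\right)^{2}}{16} \cdot 25 + \left(2 \cdot 5 - 4\right) 4 = \frac{\left(1 - 24\right)^{2}}{16} \cdot 25 + \left(10 - 4\right) 4 = \frac{\left(-23\right)^{2}}{16} \cdot 25 + 6 \cdot 4 = \frac{1}{16} \cdot 529 \cdot 25 + 24 = \frac{529}{16} \cdot 25 + 24 = \frac{13225}{16} + 24 = \frac{13609}{16}$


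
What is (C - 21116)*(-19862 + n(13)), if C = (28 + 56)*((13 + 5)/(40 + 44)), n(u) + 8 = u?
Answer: 418942986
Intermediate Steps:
n(u) = -8 + u
C = 18 (C = 84*(18/84) = 84*(18*(1/84)) = 84*(3/14) = 18)
(C - 21116)*(-19862 + n(13)) = (18 - 21116)*(-19862 + (-8 + 13)) = -21098*(-19862 + 5) = -21098*(-19857) = 418942986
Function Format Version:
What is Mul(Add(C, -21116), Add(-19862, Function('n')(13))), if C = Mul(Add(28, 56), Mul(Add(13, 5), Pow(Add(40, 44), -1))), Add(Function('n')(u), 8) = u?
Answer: 418942986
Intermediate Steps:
Function('n')(u) = Add(-8, u)
C = 18 (C = Mul(84, Mul(18, Pow(84, -1))) = Mul(84, Mul(18, Rational(1, 84))) = Mul(84, Rational(3, 14)) = 18)
Mul(Add(C, -21116), Add(-19862, Function('n')(13))) = Mul(Add(18, -21116), Add(-19862, Add(-8, 13))) = Mul(-21098, Add(-19862, 5)) = Mul(-21098, -19857) = 418942986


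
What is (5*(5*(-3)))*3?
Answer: -225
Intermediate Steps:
(5*(5*(-3)))*3 = (5*(-15))*3 = -75*3 = -225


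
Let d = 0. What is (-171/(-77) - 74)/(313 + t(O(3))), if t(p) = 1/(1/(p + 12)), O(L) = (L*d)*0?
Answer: -5527/25025 ≈ -0.22086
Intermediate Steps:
O(L) = 0 (O(L) = (L*0)*0 = 0*0 = 0)
t(p) = 12 + p (t(p) = 1/(1/(12 + p)) = 12 + p)
(-171/(-77) - 74)/(313 + t(O(3))) = (-171/(-77) - 74)/(313 + (12 + 0)) = (-171*(-1/77) - 74)/(313 + 12) = (171/77 - 74)/325 = -5527/77*1/325 = -5527/25025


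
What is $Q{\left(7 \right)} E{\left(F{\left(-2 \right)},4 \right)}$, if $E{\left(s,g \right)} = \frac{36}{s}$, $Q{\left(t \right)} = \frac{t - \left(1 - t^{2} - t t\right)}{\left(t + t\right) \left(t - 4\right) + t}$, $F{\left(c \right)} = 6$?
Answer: $\frac{624}{49} \approx 12.735$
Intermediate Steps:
$Q{\left(t \right)} = \frac{-1 + t + 2 t^{2}}{t + 2 t \left(-4 + t\right)}$ ($Q{\left(t \right)} = \frac{t + \left(\left(t^{2} + t^{2}\right) - 1\right)}{2 t \left(-4 + t\right) + t} = \frac{t + \left(2 t^{2} - 1\right)}{2 t \left(-4 + t\right) + t} = \frac{t + \left(-1 + 2 t^{2}\right)}{t + 2 t \left(-4 + t\right)} = \frac{-1 + t + 2 t^{2}}{t + 2 t \left(-4 + t\right)}$)
$Q{\left(7 \right)} E{\left(F{\left(-2 \right)},4 \right)} = \frac{-1 + 7 + 2 \cdot 7^{2}}{7 \left(-7 + 2 \cdot 7\right)} \frac{36}{6} = \frac{-1 + 7 + 2 \cdot 49}{7 \left(-7 + 14\right)} 36 \cdot \frac{1}{6} = \frac{-1 + 7 + 98}{7 \cdot 7} \cdot 6 = \frac{1}{7} \cdot \frac{1}{7} \cdot 104 \cdot 6 = \frac{104}{49} \cdot 6 = \frac{624}{49}$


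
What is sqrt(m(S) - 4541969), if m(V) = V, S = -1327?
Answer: 8*I*sqrt(70989) ≈ 2131.5*I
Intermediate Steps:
sqrt(m(S) - 4541969) = sqrt(-1327 - 4541969) = sqrt(-4543296) = 8*I*sqrt(70989)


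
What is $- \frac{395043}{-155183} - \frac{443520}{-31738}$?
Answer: $\frac{5811759921}{351799861} \approx 16.52$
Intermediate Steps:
$- \frac{395043}{-155183} - \frac{443520}{-31738} = \left(-395043\right) \left(- \frac{1}{155183}\right) - - \frac{31680}{2267} = \frac{395043}{155183} + \frac{31680}{2267} = \frac{5811759921}{351799861}$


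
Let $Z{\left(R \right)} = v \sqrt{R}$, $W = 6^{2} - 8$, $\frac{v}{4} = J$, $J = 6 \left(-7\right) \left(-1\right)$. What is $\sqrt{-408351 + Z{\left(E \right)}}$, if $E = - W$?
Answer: $\sqrt{-408351 + 336 i \sqrt{7}} \approx 0.696 + 639.02 i$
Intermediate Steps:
$J = 42$ ($J = \left(-42\right) \left(-1\right) = 42$)
$v = 168$ ($v = 4 \cdot 42 = 168$)
$W = 28$ ($W = 36 - 8 = 28$)
$E = -28$ ($E = \left(-1\right) 28 = -28$)
$Z{\left(R \right)} = 168 \sqrt{R}$
$\sqrt{-408351 + Z{\left(E \right)}} = \sqrt{-408351 + 168 \sqrt{-28}} = \sqrt{-408351 + 168 \cdot 2 i \sqrt{7}} = \sqrt{-408351 + 336 i \sqrt{7}}$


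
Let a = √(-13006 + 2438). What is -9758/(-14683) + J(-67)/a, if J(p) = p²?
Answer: 9758/14683 - 4489*I*√2642/5284 ≈ 0.66458 - 43.667*I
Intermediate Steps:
a = 2*I*√2642 (a = √(-10568) = 2*I*√2642 ≈ 102.8*I)
-9758/(-14683) + J(-67)/a = -9758/(-14683) + (-67)²/((2*I*√2642)) = -9758*(-1/14683) + 4489*(-I*√2642/5284) = 9758/14683 - 4489*I*√2642/5284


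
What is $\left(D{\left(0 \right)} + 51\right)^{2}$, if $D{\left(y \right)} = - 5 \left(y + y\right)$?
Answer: $2601$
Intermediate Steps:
$D{\left(y \right)} = - 10 y$ ($D{\left(y \right)} = - 5 \cdot 2 y = - 10 y$)
$\left(D{\left(0 \right)} + 51\right)^{2} = \left(\left(-10\right) 0 + 51\right)^{2} = \left(0 + 51\right)^{2} = 51^{2} = 2601$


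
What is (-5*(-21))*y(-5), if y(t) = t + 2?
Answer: -315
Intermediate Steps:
y(t) = 2 + t
(-5*(-21))*y(-5) = (-5*(-21))*(2 - 5) = 105*(-3) = -315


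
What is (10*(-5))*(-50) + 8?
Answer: 2508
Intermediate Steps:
(10*(-5))*(-50) + 8 = -50*(-50) + 8 = 2500 + 8 = 2508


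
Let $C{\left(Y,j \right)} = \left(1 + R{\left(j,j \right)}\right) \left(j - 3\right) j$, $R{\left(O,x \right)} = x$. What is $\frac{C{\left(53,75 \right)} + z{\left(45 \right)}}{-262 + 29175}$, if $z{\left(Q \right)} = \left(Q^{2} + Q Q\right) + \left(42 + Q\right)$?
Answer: $\frac{414537}{28913} \approx 14.337$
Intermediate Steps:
$z{\left(Q \right)} = 42 + Q + 2 Q^{2}$ ($z{\left(Q \right)} = \left(Q^{2} + Q^{2}\right) + \left(42 + Q\right) = 2 Q^{2} + \left(42 + Q\right) = 42 + Q + 2 Q^{2}$)
$C{\left(Y,j \right)} = j \left(1 + j\right) \left(-3 + j\right)$ ($C{\left(Y,j \right)} = \left(1 + j\right) \left(j - 3\right) j = \left(1 + j\right) \left(-3 + j\right) j = \left(1 + j\right) j \left(-3 + j\right) = j \left(1 + j\right) \left(-3 + j\right)$)
$\frac{C{\left(53,75 \right)} + z{\left(45 \right)}}{-262 + 29175} = \frac{75 \left(-3 + 75^{2} - 150\right) + \left(42 + 45 + 2 \cdot 45^{2}\right)}{-262 + 29175} = \frac{75 \left(-3 + 5625 - 150\right) + \left(42 + 45 + 2 \cdot 2025\right)}{28913} = \left(75 \cdot 5472 + \left(42 + 45 + 4050\right)\right) \frac{1}{28913} = \left(410400 + 4137\right) \frac{1}{28913} = 414537 \cdot \frac{1}{28913} = \frac{414537}{28913}$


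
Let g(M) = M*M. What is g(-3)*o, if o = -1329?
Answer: -11961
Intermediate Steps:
g(M) = M**2
g(-3)*o = (-3)**2*(-1329) = 9*(-1329) = -11961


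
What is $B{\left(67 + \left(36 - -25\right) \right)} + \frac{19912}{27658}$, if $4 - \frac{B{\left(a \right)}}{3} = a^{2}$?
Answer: $- \frac{679547104}{13829} \approx -49139.0$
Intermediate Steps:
$B{\left(a \right)} = 12 - 3 a^{2}$
$B{\left(67 + \left(36 - -25\right) \right)} + \frac{19912}{27658} = \left(12 - 3 \left(67 + \left(36 - -25\right)\right)^{2}\right) + \frac{19912}{27658} = \left(12 - 3 \left(67 + \left(36 + 25\right)\right)^{2}\right) + 19912 \cdot \frac{1}{27658} = \left(12 - 3 \left(67 + 61\right)^{2}\right) + \frac{9956}{13829} = \left(12 - 3 \cdot 128^{2}\right) + \frac{9956}{13829} = \left(12 - 49152\right) + \frac{9956}{13829} = -49140 + \frac{9956}{13829} = - \frac{679547104}{13829}$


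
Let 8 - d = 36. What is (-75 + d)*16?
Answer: -1648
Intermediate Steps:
d = -28 (d = 8 - 1*36 = 8 - 36 = -28)
(-75 + d)*16 = (-75 - 28)*16 = -103*16 = -1648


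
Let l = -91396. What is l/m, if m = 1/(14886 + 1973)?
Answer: -1540845164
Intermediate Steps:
m = 1/16859 ≈ 5.9315e-5
l/m = -91396/1/16859 = -91396*16859 = -1540845164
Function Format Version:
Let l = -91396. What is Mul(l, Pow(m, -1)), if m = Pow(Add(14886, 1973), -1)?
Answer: -1540845164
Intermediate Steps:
m = Rational(1, 16859) (m = Pow(16859, -1) = Rational(1, 16859) ≈ 5.9315e-5)
Mul(l, Pow(m, -1)) = Mul(-91396, Pow(Rational(1, 16859), -1)) = Mul(-91396, 16859) = -1540845164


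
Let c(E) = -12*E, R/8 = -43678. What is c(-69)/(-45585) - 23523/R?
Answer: 86996987/1769832560 ≈ 0.049155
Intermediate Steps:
R = -349424 (R = 8*(-43678) = -349424)
c(-69)/(-45585) - 23523/R = -12*(-69)/(-45585) - 23523/(-349424) = 828*(-1/45585) - 23523*(-1/349424) = -92/5065 + 23523/349424 = 86996987/1769832560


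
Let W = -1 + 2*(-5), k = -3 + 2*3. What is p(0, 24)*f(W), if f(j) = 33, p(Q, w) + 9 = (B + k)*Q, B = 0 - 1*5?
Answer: -297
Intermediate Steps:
B = -5 (B = 0 - 5 = -5)
k = 3 (k = -3 + 6 = 3)
p(Q, w) = -9 - 2*Q (p(Q, w) = -9 + (-5 + 3)*Q = -9 - 2*Q)
W = -11 (W = -1 - 10 = -11)
p(0, 24)*f(W) = (-9 - 2*0)*33 = (-9 + 0)*33 = -9*33 = -297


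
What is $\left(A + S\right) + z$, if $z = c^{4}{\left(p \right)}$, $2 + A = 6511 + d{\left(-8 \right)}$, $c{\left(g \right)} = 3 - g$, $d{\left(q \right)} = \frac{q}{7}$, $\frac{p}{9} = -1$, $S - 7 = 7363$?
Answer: $\frac{242297}{7} \approx 34614.0$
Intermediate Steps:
$S = 7370$ ($S = 7 + 7363 = 7370$)
$p = -9$ ($p = 9 \left(-1\right) = -9$)
$d{\left(q \right)} = \frac{q}{7}$ ($d{\left(q \right)} = q \frac{1}{7} = \frac{q}{7}$)
$A = \frac{45555}{7}$ ($A = -2 + \left(6511 + \frac{1}{7} \left(-8\right)\right) = -2 + \left(6511 - \frac{8}{7}\right) = -2 + \frac{45569}{7} = \frac{45555}{7} \approx 6507.9$)
$z = 20736$ ($z = \left(3 - -9\right)^{4} = \left(3 + 9\right)^{4} = 12^{4} = 20736$)
$\left(A + S\right) + z = \left(\frac{45555}{7} + 7370\right) + 20736 = \frac{97145}{7} + 20736 = \frac{242297}{7}$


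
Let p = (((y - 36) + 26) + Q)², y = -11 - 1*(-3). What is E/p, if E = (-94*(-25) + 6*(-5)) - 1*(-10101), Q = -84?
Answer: 12421/10404 ≈ 1.1939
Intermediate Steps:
y = -8 (y = -11 + 3 = -8)
p = 10404 (p = (((-8 - 36) + 26) - 84)² = ((-44 + 26) - 84)² = (-18 - 84)² = (-102)² = 10404)
E = 12421 (E = (2350 - 30) + 10101 = 2320 + 10101 = 12421)
E/p = 12421/10404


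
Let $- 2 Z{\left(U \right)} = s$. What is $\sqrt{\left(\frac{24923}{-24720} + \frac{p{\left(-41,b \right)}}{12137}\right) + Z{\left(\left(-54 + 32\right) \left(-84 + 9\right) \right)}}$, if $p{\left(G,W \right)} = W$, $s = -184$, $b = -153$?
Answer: $\frac{\sqrt{511848790680567885}}{75006660} \approx 9.5383$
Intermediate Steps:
$Z{\left(U \right)} = 92$ ($Z{\left(U \right)} = \left(- \frac{1}{2}\right) \left(-184\right) = 92$)
$\sqrt{\left(\frac{24923}{-24720} + \frac{p{\left(-41,b \right)}}{12137}\right) + Z{\left(\left(-54 + 32\right) \left(-84 + 9\right) \right)}} = \sqrt{\left(\frac{24923}{-24720} - \frac{153}{12137}\right) + 92} = \sqrt{\left(24923 \left(- \frac{1}{24720}\right) - \frac{153}{12137}\right) + 92} = \sqrt{\left(- \frac{24923}{24720} - \frac{153}{12137}\right) + 92} = \sqrt{- \frac{306272611}{300026640} + 92} = \sqrt{\frac{27296178269}{300026640}} = \frac{\sqrt{511848790680567885}}{75006660}$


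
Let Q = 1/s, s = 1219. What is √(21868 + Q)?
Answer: √32494996367/1219 ≈ 147.88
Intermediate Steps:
Q = 1/1219 ≈ 0.00082034
√(21868 + Q) = √(21868 + 1/1219) = √(26657093/1219) = √32494996367/1219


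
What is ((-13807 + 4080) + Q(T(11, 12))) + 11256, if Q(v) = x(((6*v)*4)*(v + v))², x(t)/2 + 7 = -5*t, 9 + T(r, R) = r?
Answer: 3741885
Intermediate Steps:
T(r, R) = -9 + r
x(t) = -14 - 10*t (x(t) = -14 + 2*(-5*t) = -14 - 10*t)
Q(v) = (-14 - 480*v²)² (Q(v) = (-14 - 10*(6*v)*4*(v + v))² = (-14 - 10*24*v*2*v)² = (-14 - 480*v²)²)
((-13807 + 4080) + Q(T(11, 12))) + 11256 = ((-13807 + 4080) + 4*(7 + 240*(-9 + 11)²)²) + 11256 = (-9727 + 4*(7 + 240*2²)²) + 11256 = (-9727 + 4*(7 + 240*4)²) + 11256 = (-9727 + 4*(7 + 960)²) + 11256 = (-9727 + 4*967²) + 11256 = (-9727 + 4*935089) + 11256 = (-9727 + 3740356) + 11256 = 3730629 + 11256 = 3741885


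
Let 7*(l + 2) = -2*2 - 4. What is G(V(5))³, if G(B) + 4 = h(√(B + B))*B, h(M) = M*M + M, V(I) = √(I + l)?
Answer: -(14 - 7*√2*7^(¼)*13^(¾))³/117649 ≈ 7.5770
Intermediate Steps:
l = -22/7 (l = -2 + (-2*2 - 4)/7 = -2 + (-4 - 4)/7 = -2 + (⅐)*(-8) = -2 - 8/7 = -22/7 ≈ -3.1429)
V(I) = √(-22/7 + I) (V(I) = √(I - 22/7) = √(-22/7 + I))
h(M) = M + M² (h(M) = M² + M = M + M²)
G(B) = -4 + √2*B^(3/2)*(1 + √2*√B) (G(B) = -4 + (√(B + B)*(1 + √(B + B)))*B = -4 + (√(2*B)*(1 + √(2*B)))*B = -4 + ((√2*√B)*(1 + √2*√B))*B = -4 + (√2*√B*(1 + √2*√B))*B = -4 + √2*B^(3/2)*(1 + √2*√B))
G(V(5))³ = (-4 + 2*(√(-154 + 49*5)/7)² + √2*(√(-154 + 49*5)/7)^(3/2))³ = (-4 + 2*(√(-154 + 245)/7)² + √2*(√(-154 + 245)/7)^(3/2))³ = (-4 + 2*(√91/7)² + √2*(√91/7)^(3/2))³ = (-4 + 2*(13/7) + √2*(7^(¼)*13^(¾)/7))³ = (-4 + 26/7 + √2*7^(¼)*13^(¾)/7)³ = (-2/7 + √2*7^(¼)*13^(¾)/7)³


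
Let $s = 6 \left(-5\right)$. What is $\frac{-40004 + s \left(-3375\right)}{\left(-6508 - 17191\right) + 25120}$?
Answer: $\frac{61246}{1421} \approx 43.101$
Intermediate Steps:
$s = -30$
$\frac{-40004 + s \left(-3375\right)}{\left(-6508 - 17191\right) + 25120} = \frac{-40004 - -101250}{\left(-6508 - 17191\right) + 25120} = \frac{-40004 + 101250}{\left(-6508 - 17191\right) + 25120} = \frac{61246}{-23699 + 25120} = \frac{61246}{1421}$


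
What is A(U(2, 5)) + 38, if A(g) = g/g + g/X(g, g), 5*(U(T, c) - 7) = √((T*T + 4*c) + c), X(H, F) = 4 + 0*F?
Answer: 163/4 + √29/20 ≈ 41.019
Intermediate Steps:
X(H, F) = 4 (X(H, F) = 4 + 0 = 4)
U(T, c) = 7 + √(T² + 5*c)/5 (U(T, c) = 7 + √((T*T + 4*c) + c)/5 = 7 + √((T² + 4*c) + c)/5 = 7 + √(T² + 5*c)/5)
A(g) = 1 + g/4 (A(g) = g/g + g/4 = 1 + g*(¼) = 1 + g/4)
A(U(2, 5)) + 38 = (1 + (7 + √(2² + 5*5)/5)/4) + 38 = (1 + (7 + √(4 + 25)/5)/4) + 38 = (1 + (7 + √29/5)/4) + 38 = (1 + (7/4 + √29/20)) + 38 = (11/4 + √29/20) + 38 = 163/4 + √29/20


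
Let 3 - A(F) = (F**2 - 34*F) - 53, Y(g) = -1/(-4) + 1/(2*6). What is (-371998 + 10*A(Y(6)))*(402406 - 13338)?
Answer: -1300238799376/9 ≈ -1.4447e+11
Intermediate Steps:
Y(g) = 1/3 (Y(g) = -1*(-1/4) + (1/2)*(1/6) = 1/4 + 1/12 = 1/3)
A(F) = 56 - F**2 + 34*F (A(F) = 3 - ((F**2 - 34*F) - 53) = 3 - (-53 + F**2 - 34*F) = 3 + (53 - F**2 + 34*F) = 56 - F**2 + 34*F)
(-371998 + 10*A(Y(6)))*(402406 - 13338) = (-371998 + 10*(56 - (1/3)**2 + 34*(1/3)))*(402406 - 13338) = (-371998 + 10*(56 - 1*1/9 + 34/3))*389068 = (-371998 + 10*(56 - 1/9 + 34/3))*389068 = (-371998 + 10*(605/9))*389068 = (-371998 + 6050/9)*389068 = -3341932/9*389068 = -1300238799376/9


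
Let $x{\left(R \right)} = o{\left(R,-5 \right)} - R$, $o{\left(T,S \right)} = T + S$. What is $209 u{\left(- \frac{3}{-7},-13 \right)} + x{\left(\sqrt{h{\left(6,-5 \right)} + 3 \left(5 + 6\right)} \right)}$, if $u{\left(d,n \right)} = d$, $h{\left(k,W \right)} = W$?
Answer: $\frac{592}{7} \approx 84.571$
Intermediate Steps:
$o{\left(T,S \right)} = S + T$
$x{\left(R \right)} = -5$ ($x{\left(R \right)} = \left(-5 + R\right) - R = -5$)
$209 u{\left(- \frac{3}{-7},-13 \right)} + x{\left(\sqrt{h{\left(6,-5 \right)} + 3 \left(5 + 6\right)} \right)} = 209 \left(- \frac{3}{-7}\right) - 5 = 209 \left(\left(-3\right) \left(- \frac{1}{7}\right)\right) - 5 = 209 \cdot \frac{3}{7} - 5 = \frac{627}{7} - 5 = \frac{592}{7}$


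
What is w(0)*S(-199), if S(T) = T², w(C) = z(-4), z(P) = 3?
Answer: 118803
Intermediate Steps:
w(C) = 3
w(0)*S(-199) = 3*(-199)² = 3*39601 = 118803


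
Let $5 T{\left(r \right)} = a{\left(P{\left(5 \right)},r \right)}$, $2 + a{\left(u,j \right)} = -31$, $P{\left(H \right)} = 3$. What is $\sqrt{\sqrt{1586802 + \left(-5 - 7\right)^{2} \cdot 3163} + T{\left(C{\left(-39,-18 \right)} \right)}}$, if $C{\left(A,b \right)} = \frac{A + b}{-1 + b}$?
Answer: $\frac{\sqrt{-165 + 25 \sqrt{2042274}}}{5} \approx 37.716$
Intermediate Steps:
$C{\left(A,b \right)} = \frac{A + b}{-1 + b}$
$a{\left(u,j \right)} = -33$ ($a{\left(u,j \right)} = -2 - 31 = -33$)
$T{\left(r \right)} = - \frac{33}{5}$ ($T{\left(r \right)} = \frac{1}{5} \left(-33\right) = - \frac{33}{5}$)
$\sqrt{\sqrt{1586802 + \left(-5 - 7\right)^{2} \cdot 3163} + T{\left(C{\left(-39,-18 \right)} \right)}} = \sqrt{\sqrt{1586802 + \left(-5 - 7\right)^{2} \cdot 3163} - \frac{33}{5}} = \sqrt{\sqrt{1586802 + \left(-12\right)^{2} \cdot 3163} - \frac{33}{5}} = \sqrt{\sqrt{1586802 + 144 \cdot 3163} - \frac{33}{5}} = \sqrt{\sqrt{1586802 + 455472} - \frac{33}{5}} = \sqrt{\sqrt{2042274} - \frac{33}{5}} = \sqrt{- \frac{33}{5} + \sqrt{2042274}}$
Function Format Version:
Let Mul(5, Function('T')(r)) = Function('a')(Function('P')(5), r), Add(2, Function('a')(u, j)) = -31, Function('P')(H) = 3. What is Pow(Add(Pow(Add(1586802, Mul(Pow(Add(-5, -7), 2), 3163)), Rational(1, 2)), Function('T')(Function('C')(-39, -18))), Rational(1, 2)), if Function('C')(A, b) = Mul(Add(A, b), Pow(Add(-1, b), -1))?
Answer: Mul(Rational(1, 5), Pow(Add(-165, Mul(25, Pow(2042274, Rational(1, 2)))), Rational(1, 2))) ≈ 37.716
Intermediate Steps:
Function('C')(A, b) = Mul(Pow(Add(-1, b), -1), Add(A, b))
Function('a')(u, j) = -33 (Function('a')(u, j) = Add(-2, -31) = -33)
Function('T')(r) = Rational(-33, 5) (Function('T')(r) = Mul(Rational(1, 5), -33) = Rational(-33, 5))
Pow(Add(Pow(Add(1586802, Mul(Pow(Add(-5, -7), 2), 3163)), Rational(1, 2)), Function('T')(Function('C')(-39, -18))), Rational(1, 2)) = Pow(Add(Pow(Add(1586802, Mul(Pow(Add(-5, -7), 2), 3163)), Rational(1, 2)), Rational(-33, 5)), Rational(1, 2)) = Pow(Add(Pow(Add(1586802, Mul(Pow(-12, 2), 3163)), Rational(1, 2)), Rational(-33, 5)), Rational(1, 2)) = Pow(Add(Pow(Add(1586802, Mul(144, 3163)), Rational(1, 2)), Rational(-33, 5)), Rational(1, 2)) = Pow(Add(Pow(Add(1586802, 455472), Rational(1, 2)), Rational(-33, 5)), Rational(1, 2)) = Pow(Add(Pow(2042274, Rational(1, 2)), Rational(-33, 5)), Rational(1, 2)) = Pow(Add(Rational(-33, 5), Pow(2042274, Rational(1, 2))), Rational(1, 2))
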